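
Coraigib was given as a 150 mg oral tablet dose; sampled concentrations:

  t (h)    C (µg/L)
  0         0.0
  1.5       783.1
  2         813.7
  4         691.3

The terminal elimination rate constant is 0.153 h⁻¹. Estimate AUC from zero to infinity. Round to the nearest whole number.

AUC = 7010 µg/L·h

Trapezoidal AUC_0→4:
  [0→1.5]: (0.0+783.1)/2 × 1.5 = 587.325
  [1.5→2]: (783.1+813.7)/2 × 0.5 = 399.2
  [2→4]: (813.7+691.3)/2 × 2 = 1505.0
  Sum = 2491.525 µg/L·h
Extrapolated tail: C_last / k_e = 691.3 / 0.153 = 4518.301
AUC_0→∞ = 2491.525 + 4518.301 = 7009.826 µg/L·h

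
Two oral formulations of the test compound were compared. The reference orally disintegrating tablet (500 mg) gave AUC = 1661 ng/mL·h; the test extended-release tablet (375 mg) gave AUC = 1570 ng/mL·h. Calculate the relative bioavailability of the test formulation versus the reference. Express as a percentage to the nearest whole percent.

F_rel = 126%

F_rel = (AUC_test/D_test) / (AUC_ref/D_ref)
      = (1570/375) / (1661/500)
      = 4.18667 / 3.322 = 1.2603 = 126.03%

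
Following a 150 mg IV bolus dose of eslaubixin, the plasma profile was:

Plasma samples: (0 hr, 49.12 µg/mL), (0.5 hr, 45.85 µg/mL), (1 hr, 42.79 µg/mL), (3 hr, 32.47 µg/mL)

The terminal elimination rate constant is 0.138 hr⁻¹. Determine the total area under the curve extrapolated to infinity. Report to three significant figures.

Trapezoidal AUC_0→3:
  [0→0.5]: (49.12+45.85)/2 × 0.5 = 23.7425
  [0.5→1]: (45.85+42.79)/2 × 0.5 = 22.16
  [1→3]: (42.79+32.47)/2 × 2 = 75.26
  Sum = 121.1625 µg/mL·hr
Extrapolated tail: C_last / k_e = 32.47 / 0.138 = 235.290
AUC_0→∞ = 121.1625 + 235.290 = 356.4525 µg/mL·hr

AUC = 356 µg/mL·hr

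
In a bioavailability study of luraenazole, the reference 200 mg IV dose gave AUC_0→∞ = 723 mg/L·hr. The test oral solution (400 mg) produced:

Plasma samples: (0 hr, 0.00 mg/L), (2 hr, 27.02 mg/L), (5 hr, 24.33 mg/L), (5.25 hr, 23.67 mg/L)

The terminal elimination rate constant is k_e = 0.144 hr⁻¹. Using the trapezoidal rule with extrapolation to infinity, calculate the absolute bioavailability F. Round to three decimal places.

F = 0.190

Trapezoidal AUC_0→5.25 (oral solution):
  [0→2]: (0.00+27.02)/2 × 2 = 27.02
  [2→5]: (27.02+24.33)/2 × 3 = 77.025
  [5→5.25]: (24.33+23.67)/2 × 0.25 = 6.0
  Sum = 110.045 mg/L·hr
Tail: C_last/k_e = 23.67/0.144 = 164.375
AUC_0→∞ (oral solution) = 110.045 + 164.375 = 274.42 mg/L·hr
F = (AUC_ev/D_ev)/(AUC_iv/D_iv) = (274.42/400)/(723/200) = 0.68605/3.615 = 0.1898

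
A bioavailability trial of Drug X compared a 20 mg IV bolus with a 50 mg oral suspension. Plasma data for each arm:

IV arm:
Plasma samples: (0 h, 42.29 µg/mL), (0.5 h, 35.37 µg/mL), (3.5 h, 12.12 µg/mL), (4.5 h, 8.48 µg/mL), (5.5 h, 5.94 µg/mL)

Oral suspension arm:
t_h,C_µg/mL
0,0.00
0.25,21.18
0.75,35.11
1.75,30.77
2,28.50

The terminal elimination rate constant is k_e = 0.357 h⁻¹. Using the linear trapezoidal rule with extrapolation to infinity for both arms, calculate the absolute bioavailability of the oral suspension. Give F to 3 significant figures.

F = 0.439

Trapezoidal AUC_0→5.5 (IV):
  [0→0.5]: (42.29+35.37)/2 × 0.5 = 19.415
  [0.5→3.5]: (35.37+12.12)/2 × 3 = 71.235
  [3.5→4.5]: (12.12+8.48)/2 × 1 = 10.3
  [4.5→5.5]: (8.48+5.94)/2 × 1 = 7.21
  Sum = 108.16 µg/mL·h
IV tail: 5.94/0.357 = 16.639; AUC_iv,0→∞ = 108.16 + 16.639 = 124.799 µg/mL·h
Trapezoidal AUC_0→2 (oral suspension):
  [0→0.25]: (0.00+21.18)/2 × 0.25 = 2.6475
  [0.25→0.75]: (21.18+35.11)/2 × 0.5 = 14.0725
  [0.75→1.75]: (35.11+30.77)/2 × 1 = 32.94
  [1.75→2]: (30.77+28.50)/2 × 0.25 = 7.40875
  Sum = 57.06875 µg/mL·h
oral suspension tail: 28.50/0.357 = 79.832; AUC_ev,0→∞ = 57.06875 + 79.832 = 136.90075 µg/mL·h
F = (AUC_ev/D_ev)/(AUC_iv/D_iv) = (136.90075/50)/(124.799/20) = 2.738015/6.23995 = 0.4388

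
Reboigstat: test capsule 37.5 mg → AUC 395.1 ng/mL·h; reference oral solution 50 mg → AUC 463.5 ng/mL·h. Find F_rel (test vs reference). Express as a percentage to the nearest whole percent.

F_rel = (AUC_test/D_test) / (AUC_ref/D_ref)
      = (395.1/37.5) / (463.5/50)
      = 10.536 / 9.27 = 1.1366 = 113.66%

F_rel = 114%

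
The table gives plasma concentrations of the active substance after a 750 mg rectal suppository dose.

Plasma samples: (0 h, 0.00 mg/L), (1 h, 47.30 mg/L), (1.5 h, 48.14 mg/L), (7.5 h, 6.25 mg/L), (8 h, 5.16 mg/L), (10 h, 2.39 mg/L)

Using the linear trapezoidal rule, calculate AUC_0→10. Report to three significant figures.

AUC = 221 mg/L·h

Trapezoidal AUC_0→10:
  [0→1]: (0.00+47.30)/2 × 1 = 23.65
  [1→1.5]: (47.30+48.14)/2 × 0.5 = 23.86
  [1.5→7.5]: (48.14+6.25)/2 × 6 = 163.17
  [7.5→8]: (6.25+5.16)/2 × 0.5 = 2.8525
  [8→10]: (5.16+2.39)/2 × 2 = 7.55
  Sum = 221.0825 mg/L·h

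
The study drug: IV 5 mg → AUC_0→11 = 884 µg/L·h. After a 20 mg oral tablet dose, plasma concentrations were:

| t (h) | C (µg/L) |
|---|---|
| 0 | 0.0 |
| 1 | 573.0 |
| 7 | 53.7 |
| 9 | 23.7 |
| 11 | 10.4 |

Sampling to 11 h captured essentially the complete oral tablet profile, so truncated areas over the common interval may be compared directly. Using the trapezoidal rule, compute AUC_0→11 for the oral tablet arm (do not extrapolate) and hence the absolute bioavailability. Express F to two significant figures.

F = 0.64

Trapezoidal AUC_0→11 (oral tablet):
  [0→1]: (0.0+573.0)/2 × 1 = 286.5
  [1→7]: (573.0+53.7)/2 × 6 = 1880.1
  [7→9]: (53.7+23.7)/2 × 2 = 77.4
  [9→11]: (23.7+10.4)/2 × 2 = 34.1
  Sum = 2278.1 µg/L·h
F = (AUC_ev/D_ev)/(AUC_iv/D_iv) = (2278.1/20)/(884/5) = 113.905/176.8 = 0.6443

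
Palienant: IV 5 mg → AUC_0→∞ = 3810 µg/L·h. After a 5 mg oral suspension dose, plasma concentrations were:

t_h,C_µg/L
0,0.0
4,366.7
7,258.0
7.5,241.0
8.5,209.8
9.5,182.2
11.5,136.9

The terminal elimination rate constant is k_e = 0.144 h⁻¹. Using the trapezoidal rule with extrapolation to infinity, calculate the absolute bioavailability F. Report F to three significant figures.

F = 0.915

Trapezoidal AUC_0→11.5 (oral suspension):
  [0→4]: (0.0+366.7)/2 × 4 = 733.4
  [4→7]: (366.7+258.0)/2 × 3 = 937.05
  [7→7.5]: (258.0+241.0)/2 × 0.5 = 124.75
  [7.5→8.5]: (241.0+209.8)/2 × 1 = 225.4
  [8.5→9.5]: (209.8+182.2)/2 × 1 = 196.0
  [9.5→11.5]: (182.2+136.9)/2 × 2 = 319.1
  Sum = 2535.7 µg/L·h
Tail: C_last/k_e = 136.9/0.144 = 950.694
AUC_0→∞ (oral suspension) = 2535.7 + 950.694 = 3486.394 µg/L·h
F = (AUC_ev/D_ev)/(AUC_iv/D_iv) = (3486.394/5)/(3810/5) = 697.2788/762 = 0.9151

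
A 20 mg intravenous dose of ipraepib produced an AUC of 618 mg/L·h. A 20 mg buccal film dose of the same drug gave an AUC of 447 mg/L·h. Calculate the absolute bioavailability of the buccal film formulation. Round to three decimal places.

F = (AUC_ev / D_ev) / (AUC_iv / D_iv)
  = (447/20) / (618/20)
  = 22.35 / 30.9 = 0.7233

F = 0.723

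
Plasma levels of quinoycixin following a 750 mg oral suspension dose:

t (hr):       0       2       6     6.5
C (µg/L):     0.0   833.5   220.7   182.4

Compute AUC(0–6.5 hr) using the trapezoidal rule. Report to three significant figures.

Trapezoidal AUC_0→6.5:
  [0→2]: (0.0+833.5)/2 × 2 = 833.5
  [2→6]: (833.5+220.7)/2 × 4 = 2108.4
  [6→6.5]: (220.7+182.4)/2 × 0.5 = 100.775
  Sum = 3042.675 µg/L·hr

AUC = 3040 µg/L·hr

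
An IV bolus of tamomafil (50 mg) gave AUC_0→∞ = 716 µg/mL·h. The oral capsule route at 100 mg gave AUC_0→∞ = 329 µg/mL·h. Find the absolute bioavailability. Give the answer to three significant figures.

F = (AUC_ev / D_ev) / (AUC_iv / D_iv)
  = (329/100) / (716/50)
  = 3.29 / 14.32 = 0.2297

F = 0.230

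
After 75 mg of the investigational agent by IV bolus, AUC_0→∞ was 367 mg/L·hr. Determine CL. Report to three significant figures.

CL = Dose_iv / AUC_0→∞
   = 75 / 367 = 0.20436 L/hr

CL = 0.204 L/hr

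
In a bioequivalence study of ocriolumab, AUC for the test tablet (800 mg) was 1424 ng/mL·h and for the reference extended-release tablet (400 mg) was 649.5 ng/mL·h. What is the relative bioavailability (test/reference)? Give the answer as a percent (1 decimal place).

F_rel = (AUC_test/D_test) / (AUC_ref/D_ref)
      = (1424/800) / (649.5/400)
      = 1.78 / 1.62375 = 1.0962 = 109.62%

F_rel = 109.6%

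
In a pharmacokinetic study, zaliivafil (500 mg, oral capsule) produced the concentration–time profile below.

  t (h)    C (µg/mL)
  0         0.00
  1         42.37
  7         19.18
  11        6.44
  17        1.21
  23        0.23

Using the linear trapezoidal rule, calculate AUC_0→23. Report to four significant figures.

AUC = 284.3 µg/mL·h

Trapezoidal AUC_0→23:
  [0→1]: (0.00+42.37)/2 × 1 = 21.185
  [1→7]: (42.37+19.18)/2 × 6 = 184.65
  [7→11]: (19.18+6.44)/2 × 4 = 51.24
  [11→17]: (6.44+1.21)/2 × 6 = 22.95
  [17→23]: (1.21+0.23)/2 × 6 = 4.32
  Sum = 284.345 µg/mL·h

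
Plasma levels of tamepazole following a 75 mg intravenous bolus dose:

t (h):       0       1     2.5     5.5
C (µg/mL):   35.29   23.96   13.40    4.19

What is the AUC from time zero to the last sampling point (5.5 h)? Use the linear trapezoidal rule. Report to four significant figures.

AUC = 84.03 µg/mL·h

Trapezoidal AUC_0→5.5:
  [0→1]: (35.29+23.96)/2 × 1 = 29.625
  [1→2.5]: (23.96+13.40)/2 × 1.5 = 28.02
  [2.5→5.5]: (13.40+4.19)/2 × 3 = 26.385
  Sum = 84.03 µg/mL·h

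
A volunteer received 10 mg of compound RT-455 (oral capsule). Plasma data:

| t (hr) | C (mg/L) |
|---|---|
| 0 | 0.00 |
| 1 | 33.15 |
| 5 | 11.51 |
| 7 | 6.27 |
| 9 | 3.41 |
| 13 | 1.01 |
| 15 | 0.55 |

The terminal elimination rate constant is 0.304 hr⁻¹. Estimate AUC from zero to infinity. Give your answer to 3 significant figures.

Trapezoidal AUC_0→15:
  [0→1]: (0.00+33.15)/2 × 1 = 16.575
  [1→5]: (33.15+11.51)/2 × 4 = 89.32
  [5→7]: (11.51+6.27)/2 × 2 = 17.78
  [7→9]: (6.27+3.41)/2 × 2 = 9.68
  [9→13]: (3.41+1.01)/2 × 4 = 8.84
  [13→15]: (1.01+0.55)/2 × 2 = 1.56
  Sum = 143.755 mg/L·hr
Extrapolated tail: C_last / k_e = 0.55 / 0.304 = 1.809
AUC_0→∞ = 143.755 + 1.809 = 145.564 mg/L·hr

AUC = 146 mg/L·hr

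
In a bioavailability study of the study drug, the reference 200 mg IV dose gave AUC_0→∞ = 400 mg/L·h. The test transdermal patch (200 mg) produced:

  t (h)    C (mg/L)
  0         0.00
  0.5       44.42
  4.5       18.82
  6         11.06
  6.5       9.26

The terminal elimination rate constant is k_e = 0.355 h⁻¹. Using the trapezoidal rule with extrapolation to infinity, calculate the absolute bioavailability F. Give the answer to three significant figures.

F = 0.478

Trapezoidal AUC_0→6.5 (transdermal patch):
  [0→0.5]: (0.00+44.42)/2 × 0.5 = 11.105
  [0.5→4.5]: (44.42+18.82)/2 × 4 = 126.48
  [4.5→6]: (18.82+11.06)/2 × 1.5 = 22.41
  [6→6.5]: (11.06+9.26)/2 × 0.5 = 5.08
  Sum = 165.075 mg/L·h
Tail: C_last/k_e = 9.26/0.355 = 26.085
AUC_0→∞ (transdermal patch) = 165.075 + 26.085 = 191.16 mg/L·h
F = (AUC_ev/D_ev)/(AUC_iv/D_iv) = (191.16/200)/(400/200) = 0.9558/2 = 0.4779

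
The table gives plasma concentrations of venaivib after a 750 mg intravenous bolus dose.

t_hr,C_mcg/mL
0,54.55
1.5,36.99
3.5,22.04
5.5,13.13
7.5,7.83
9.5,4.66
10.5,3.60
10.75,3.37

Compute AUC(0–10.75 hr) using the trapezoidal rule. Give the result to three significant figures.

AUC = 201 mcg/mL·hr

Trapezoidal AUC_0→10.75:
  [0→1.5]: (54.55+36.99)/2 × 1.5 = 68.655
  [1.5→3.5]: (36.99+22.04)/2 × 2 = 59.03
  [3.5→5.5]: (22.04+13.13)/2 × 2 = 35.17
  [5.5→7.5]: (13.13+7.83)/2 × 2 = 20.96
  [7.5→9.5]: (7.83+4.66)/2 × 2 = 12.49
  [9.5→10.5]: (4.66+3.60)/2 × 1 = 4.13
  [10.5→10.75]: (3.60+3.37)/2 × 0.25 = 0.87125
  Sum = 201.30625 mcg/mL·hr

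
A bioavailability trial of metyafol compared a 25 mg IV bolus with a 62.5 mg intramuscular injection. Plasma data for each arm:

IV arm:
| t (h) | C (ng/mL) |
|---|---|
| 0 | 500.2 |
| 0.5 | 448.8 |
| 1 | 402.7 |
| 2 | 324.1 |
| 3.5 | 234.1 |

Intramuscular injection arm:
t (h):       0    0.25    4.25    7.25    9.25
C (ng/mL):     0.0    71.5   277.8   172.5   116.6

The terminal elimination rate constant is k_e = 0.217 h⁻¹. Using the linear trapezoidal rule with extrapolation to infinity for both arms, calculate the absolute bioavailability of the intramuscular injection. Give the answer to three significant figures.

Trapezoidal AUC_0→3.5 (IV):
  [0→0.5]: (500.2+448.8)/2 × 0.5 = 237.25
  [0.5→1]: (448.8+402.7)/2 × 0.5 = 212.875
  [1→2]: (402.7+324.1)/2 × 1 = 363.4
  [2→3.5]: (324.1+234.1)/2 × 1.5 = 418.65
  Sum = 1232.175 ng/mL·h
IV tail: 234.1/0.217 = 1078.802; AUC_iv,0→∞ = 1232.175 + 1078.802 = 2310.977 ng/mL·h
Trapezoidal AUC_0→9.25 (intramuscular injection):
  [0→0.25]: (0.0+71.5)/2 × 0.25 = 8.9375
  [0.25→4.25]: (71.5+277.8)/2 × 4 = 698.6
  [4.25→7.25]: (277.8+172.5)/2 × 3 = 675.45
  [7.25→9.25]: (172.5+116.6)/2 × 2 = 289.1
  Sum = 1672.0875 ng/mL·h
intramuscular injection tail: 116.6/0.217 = 537.327; AUC_ev,0→∞ = 1672.0875 + 537.327 = 2209.4145 ng/mL·h
F = (AUC_ev/D_ev)/(AUC_iv/D_iv) = (2209.4145/62.5)/(2310.977/25) = 35.350632/92.43908 = 0.3824

F = 0.382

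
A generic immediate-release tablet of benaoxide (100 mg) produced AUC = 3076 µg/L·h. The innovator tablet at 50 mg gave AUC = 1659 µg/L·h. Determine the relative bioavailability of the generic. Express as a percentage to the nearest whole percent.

F_rel = (AUC_test/D_test) / (AUC_ref/D_ref)
      = (3076/100) / (1659/50)
      = 30.76 / 33.18 = 0.9271 = 92.71%

F_rel = 93%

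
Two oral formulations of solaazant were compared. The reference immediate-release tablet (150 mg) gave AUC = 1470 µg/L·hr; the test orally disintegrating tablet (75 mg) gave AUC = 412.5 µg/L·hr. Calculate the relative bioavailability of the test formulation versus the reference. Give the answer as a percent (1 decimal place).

F_rel = (AUC_test/D_test) / (AUC_ref/D_ref)
      = (412.5/75) / (1470/150)
      = 5.5 / 9.8 = 0.5612 = 56.12%

F_rel = 56.1%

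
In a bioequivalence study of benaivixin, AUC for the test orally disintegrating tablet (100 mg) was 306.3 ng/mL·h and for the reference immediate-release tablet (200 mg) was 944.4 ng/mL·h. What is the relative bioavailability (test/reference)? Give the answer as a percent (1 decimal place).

F_rel = 64.9%

F_rel = (AUC_test/D_test) / (AUC_ref/D_ref)
      = (306.3/100) / (944.4/200)
      = 3.063 / 4.722 = 0.6487 = 64.87%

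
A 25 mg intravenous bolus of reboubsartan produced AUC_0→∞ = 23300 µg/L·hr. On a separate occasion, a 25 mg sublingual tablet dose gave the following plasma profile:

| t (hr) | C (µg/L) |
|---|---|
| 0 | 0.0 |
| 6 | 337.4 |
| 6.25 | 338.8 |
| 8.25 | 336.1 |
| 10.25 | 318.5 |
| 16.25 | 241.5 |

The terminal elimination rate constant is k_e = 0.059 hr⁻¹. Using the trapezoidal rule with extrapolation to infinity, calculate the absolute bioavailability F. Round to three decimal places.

F = 0.352

Trapezoidal AUC_0→16.25 (sublingual tablet):
  [0→6]: (0.0+337.4)/2 × 6 = 1012.2
  [6→6.25]: (337.4+338.8)/2 × 0.25 = 84.525
  [6.25→8.25]: (338.8+336.1)/2 × 2 = 674.9
  [8.25→10.25]: (336.1+318.5)/2 × 2 = 654.6
  [10.25→16.25]: (318.5+241.5)/2 × 6 = 1680.0
  Sum = 4106.225 µg/L·hr
Tail: C_last/k_e = 241.5/0.059 = 4093.220
AUC_0→∞ (sublingual tablet) = 4106.225 + 4093.220 = 8199.445 µg/L·hr
F = (AUC_ev/D_ev)/(AUC_iv/D_iv) = (8199.445/25)/(23300/25) = 327.9778/932 = 0.3519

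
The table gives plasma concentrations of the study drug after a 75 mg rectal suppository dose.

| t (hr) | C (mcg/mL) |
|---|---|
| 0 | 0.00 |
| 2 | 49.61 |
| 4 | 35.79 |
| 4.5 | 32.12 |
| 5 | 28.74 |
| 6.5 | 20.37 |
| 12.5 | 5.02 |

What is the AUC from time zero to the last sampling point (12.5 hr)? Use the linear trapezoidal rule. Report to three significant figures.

AUC = 280 mcg/mL·hr

Trapezoidal AUC_0→12.5:
  [0→2]: (0.00+49.61)/2 × 2 = 49.61
  [2→4]: (49.61+35.79)/2 × 2 = 85.4
  [4→4.5]: (35.79+32.12)/2 × 0.5 = 16.9775
  [4.5→5]: (32.12+28.74)/2 × 0.5 = 15.215
  [5→6.5]: (28.74+20.37)/2 × 1.5 = 36.8325
  [6.5→12.5]: (20.37+5.02)/2 × 6 = 76.17
  Sum = 280.205 mcg/mL·hr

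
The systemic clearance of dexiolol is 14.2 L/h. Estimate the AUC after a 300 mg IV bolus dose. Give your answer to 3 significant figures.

AUC_0→∞ = Dose_iv / CL
        = 300 / 14.2 = 21.1268 mg/L·h

AUC = 21.1 mg/L·h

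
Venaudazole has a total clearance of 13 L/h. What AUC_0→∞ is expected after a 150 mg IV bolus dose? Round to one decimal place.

AUC = 11.5 mg/L·h

AUC_0→∞ = Dose_iv / CL
        = 150 / 13 = 11.5385 mg/L·h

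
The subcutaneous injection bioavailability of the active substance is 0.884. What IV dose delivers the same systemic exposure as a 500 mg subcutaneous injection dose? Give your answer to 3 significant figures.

D_iv = 442 mg

Systemic exposure from an extravascular dose = F × D_ev, so the equivalent IV dose is F × D_ev.
D_iv = F × D_ev = 0.884 × 500 = 442 mg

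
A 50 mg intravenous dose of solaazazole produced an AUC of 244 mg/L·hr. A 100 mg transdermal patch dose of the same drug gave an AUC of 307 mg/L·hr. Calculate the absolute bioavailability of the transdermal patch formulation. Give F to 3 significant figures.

F = 0.629

F = (AUC_ev / D_ev) / (AUC_iv / D_iv)
  = (307/100) / (244/50)
  = 3.07 / 4.88 = 0.6291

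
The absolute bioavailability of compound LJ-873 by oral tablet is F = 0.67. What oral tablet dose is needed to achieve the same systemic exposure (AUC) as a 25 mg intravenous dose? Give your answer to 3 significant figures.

For equal systemic exposure: F × D_ev = D_iv
D_ev = D_iv / F = 25 / 0.67 = 37.3134 mg

D_oral = 37.3 mg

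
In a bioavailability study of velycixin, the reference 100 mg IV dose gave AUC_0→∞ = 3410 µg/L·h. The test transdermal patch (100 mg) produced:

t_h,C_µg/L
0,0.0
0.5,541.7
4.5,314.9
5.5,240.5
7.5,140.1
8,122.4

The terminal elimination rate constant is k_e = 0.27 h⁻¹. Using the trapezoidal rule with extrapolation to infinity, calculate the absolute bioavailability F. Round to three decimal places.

Trapezoidal AUC_0→8 (transdermal patch):
  [0→0.5]: (0.0+541.7)/2 × 0.5 = 135.425
  [0.5→4.5]: (541.7+314.9)/2 × 4 = 1713.2
  [4.5→5.5]: (314.9+240.5)/2 × 1 = 277.7
  [5.5→7.5]: (240.5+140.1)/2 × 2 = 380.6
  [7.5→8]: (140.1+122.4)/2 × 0.5 = 65.625
  Sum = 2572.55 µg/L·h
Tail: C_last/k_e = 122.4/0.27 = 453.333
AUC_0→∞ (transdermal patch) = 2572.55 + 453.333 = 3025.883 µg/L·h
F = (AUC_ev/D_ev)/(AUC_iv/D_iv) = (3025.883/100)/(3410/100) = 30.25883/34.1 = 0.8874

F = 0.887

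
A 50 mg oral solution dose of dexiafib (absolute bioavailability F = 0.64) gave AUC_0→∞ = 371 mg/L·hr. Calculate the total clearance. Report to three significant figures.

CL = 0.0863 L/hr

CL = F × Dose / AUC_0→∞
   = 0.64 × 50 / 371 = 0.0862534 L/hr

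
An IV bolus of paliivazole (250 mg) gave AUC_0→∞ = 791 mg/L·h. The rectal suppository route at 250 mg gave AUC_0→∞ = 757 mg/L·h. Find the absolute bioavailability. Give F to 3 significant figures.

F = (AUC_ev / D_ev) / (AUC_iv / D_iv)
  = (757/250) / (791/250)
  = 3.028 / 3.164 = 0.9570

F = 0.957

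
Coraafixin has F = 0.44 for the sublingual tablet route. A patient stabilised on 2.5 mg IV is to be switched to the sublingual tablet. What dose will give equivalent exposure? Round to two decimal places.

For equal systemic exposure: F × D_ev = D_iv
D_ev = D_iv / F = 2.5 / 0.44 = 5.68182 mg

D_sublingual = 5.68 mg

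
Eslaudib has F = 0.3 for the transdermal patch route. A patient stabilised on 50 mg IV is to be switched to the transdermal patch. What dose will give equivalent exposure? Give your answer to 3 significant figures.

For equal systemic exposure: F × D_ev = D_iv
D_ev = D_iv / F = 50 / 0.3 = 166.667 mg

D_transdermal = 167 mg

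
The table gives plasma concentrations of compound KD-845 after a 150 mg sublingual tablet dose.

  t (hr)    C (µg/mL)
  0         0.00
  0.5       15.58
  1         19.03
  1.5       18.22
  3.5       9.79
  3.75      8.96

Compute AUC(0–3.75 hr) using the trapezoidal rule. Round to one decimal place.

AUC = 52.2 µg/mL·hr

Trapezoidal AUC_0→3.75:
  [0→0.5]: (0.00+15.58)/2 × 0.5 = 3.895
  [0.5→1]: (15.58+19.03)/2 × 0.5 = 8.6525
  [1→1.5]: (19.03+18.22)/2 × 0.5 = 9.3125
  [1.5→3.5]: (18.22+9.79)/2 × 2 = 28.01
  [3.5→3.75]: (9.79+8.96)/2 × 0.25 = 2.34375
  Sum = 52.21375 µg/mL·hr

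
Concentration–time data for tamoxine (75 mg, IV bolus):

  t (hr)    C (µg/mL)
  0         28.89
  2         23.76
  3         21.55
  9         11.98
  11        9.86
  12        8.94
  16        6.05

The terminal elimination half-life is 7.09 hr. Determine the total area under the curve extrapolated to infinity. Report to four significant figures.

Trapezoidal AUC_0→16:
  [0→2]: (28.89+23.76)/2 × 2 = 52.65
  [2→3]: (23.76+21.55)/2 × 1 = 22.655
  [3→9]: (21.55+11.98)/2 × 6 = 100.59
  [9→11]: (11.98+9.86)/2 × 2 = 21.84
  [11→12]: (9.86+8.94)/2 × 1 = 9.4
  [12→16]: (8.94+6.05)/2 × 4 = 29.98
  Sum = 237.115 µg/mL·hr
k_e = ln2 / t½ = 0.693147 / 7.09 = 0.0978 hr^-1
Extrapolated tail: C_last / k_e = 6.05 / 0.0978 = 61.861
AUC_0→∞ = 237.115 + 61.861 = 298.976 µg/mL·hr

AUC = 299.0 µg/mL·hr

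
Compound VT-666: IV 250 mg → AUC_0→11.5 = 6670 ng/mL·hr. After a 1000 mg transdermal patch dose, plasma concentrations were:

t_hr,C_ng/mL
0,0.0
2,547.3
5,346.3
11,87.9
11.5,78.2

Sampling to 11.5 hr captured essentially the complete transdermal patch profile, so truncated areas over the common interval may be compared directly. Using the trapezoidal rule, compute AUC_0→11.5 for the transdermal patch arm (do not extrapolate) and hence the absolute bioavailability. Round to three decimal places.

F = 0.121

Trapezoidal AUC_0→11.5 (transdermal patch):
  [0→2]: (0.0+547.3)/2 × 2 = 547.3
  [2→5]: (547.3+346.3)/2 × 3 = 1340.4
  [5→11]: (346.3+87.9)/2 × 6 = 1302.6
  [11→11.5]: (87.9+78.2)/2 × 0.5 = 41.525
  Sum = 3231.825 ng/mL·hr
F = (AUC_ev/D_ev)/(AUC_iv/D_iv) = (3231.825/1000)/(6670/250) = 3.231825/26.68 = 0.1211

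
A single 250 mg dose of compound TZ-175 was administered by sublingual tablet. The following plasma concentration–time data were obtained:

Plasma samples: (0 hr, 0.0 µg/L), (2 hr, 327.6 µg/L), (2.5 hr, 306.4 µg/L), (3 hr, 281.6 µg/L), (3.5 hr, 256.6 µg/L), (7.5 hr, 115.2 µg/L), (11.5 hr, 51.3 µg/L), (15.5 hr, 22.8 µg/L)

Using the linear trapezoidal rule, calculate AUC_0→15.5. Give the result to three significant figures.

Trapezoidal AUC_0→15.5:
  [0→2]: (0.0+327.6)/2 × 2 = 327.6
  [2→2.5]: (327.6+306.4)/2 × 0.5 = 158.5
  [2.5→3]: (306.4+281.6)/2 × 0.5 = 147.0
  [3→3.5]: (281.6+256.6)/2 × 0.5 = 134.55
  [3.5→7.5]: (256.6+115.2)/2 × 4 = 743.6
  [7.5→11.5]: (115.2+51.3)/2 × 4 = 333.0
  [11.5→15.5]: (51.3+22.8)/2 × 4 = 148.2
  Sum = 1992.45 µg/L·hr

AUC = 1990 µg/L·hr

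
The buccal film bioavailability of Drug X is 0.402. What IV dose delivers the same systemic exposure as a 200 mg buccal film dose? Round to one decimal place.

Systemic exposure from an extravascular dose = F × D_ev, so the equivalent IV dose is F × D_ev.
D_iv = F × D_ev = 0.402 × 200 = 80.4 mg

D_iv = 80.4 mg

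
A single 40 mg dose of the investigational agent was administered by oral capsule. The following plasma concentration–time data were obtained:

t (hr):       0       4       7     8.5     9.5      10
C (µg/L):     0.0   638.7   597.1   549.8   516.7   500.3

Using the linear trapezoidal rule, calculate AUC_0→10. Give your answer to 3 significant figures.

AUC = 4780 µg/L·hr

Trapezoidal AUC_0→10:
  [0→4]: (0.0+638.7)/2 × 4 = 1277.4
  [4→7]: (638.7+597.1)/2 × 3 = 1853.7
  [7→8.5]: (597.1+549.8)/2 × 1.5 = 860.175
  [8.5→9.5]: (549.8+516.7)/2 × 1 = 533.25
  [9.5→10]: (516.7+500.3)/2 × 0.5 = 254.25
  Sum = 4778.775 µg/L·hr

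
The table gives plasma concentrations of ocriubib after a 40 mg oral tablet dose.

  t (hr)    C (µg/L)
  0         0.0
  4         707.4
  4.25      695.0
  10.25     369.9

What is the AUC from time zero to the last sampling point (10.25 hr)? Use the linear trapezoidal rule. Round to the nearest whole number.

Trapezoidal AUC_0→10.25:
  [0→4]: (0.0+707.4)/2 × 4 = 1414.8
  [4→4.25]: (707.4+695.0)/2 × 0.25 = 175.3
  [4.25→10.25]: (695.0+369.9)/2 × 6 = 3194.7
  Sum = 4784.8 µg/L·hr

AUC = 4785 µg/L·hr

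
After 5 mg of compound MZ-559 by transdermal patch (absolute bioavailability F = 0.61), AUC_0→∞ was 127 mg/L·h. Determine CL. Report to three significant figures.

CL = F × Dose / AUC_0→∞
   = 0.61 × 5 / 127 = 0.0240157 L/h

CL = 0.0240 L/h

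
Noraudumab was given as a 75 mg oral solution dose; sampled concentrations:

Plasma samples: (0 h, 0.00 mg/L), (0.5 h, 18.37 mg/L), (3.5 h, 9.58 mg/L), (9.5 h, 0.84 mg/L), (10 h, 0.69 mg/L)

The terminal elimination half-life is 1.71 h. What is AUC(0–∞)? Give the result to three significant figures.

AUC = 79.9 mg/L·h

Trapezoidal AUC_0→10:
  [0→0.5]: (0.00+18.37)/2 × 0.5 = 4.5925
  [0.5→3.5]: (18.37+9.58)/2 × 3 = 41.925
  [3.5→9.5]: (9.58+0.84)/2 × 6 = 31.26
  [9.5→10]: (0.84+0.69)/2 × 0.5 = 0.3825
  Sum = 78.16 mg/L·h
k_e = ln2 / t½ = 0.693147 / 1.71 = 0.4053 h^-1
Extrapolated tail: C_last / k_e = 0.69 / 0.4053 = 1.702
AUC_0→∞ = 78.16 + 1.702 = 79.862 mg/L·h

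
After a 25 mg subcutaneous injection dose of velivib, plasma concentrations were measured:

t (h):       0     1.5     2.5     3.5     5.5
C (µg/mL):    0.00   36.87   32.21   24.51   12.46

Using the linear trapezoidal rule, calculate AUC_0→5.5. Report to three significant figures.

Trapezoidal AUC_0→5.5:
  [0→1.5]: (0.00+36.87)/2 × 1.5 = 27.6525
  [1.5→2.5]: (36.87+32.21)/2 × 1 = 34.54
  [2.5→3.5]: (32.21+24.51)/2 × 1 = 28.36
  [3.5→5.5]: (24.51+12.46)/2 × 2 = 36.97
  Sum = 127.5225 µg/mL·h

AUC = 128 µg/mL·h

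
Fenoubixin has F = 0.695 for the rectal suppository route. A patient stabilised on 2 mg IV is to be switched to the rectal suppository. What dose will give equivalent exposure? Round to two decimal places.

For equal systemic exposure: F × D_ev = D_iv
D_ev = D_iv / F = 2 / 0.695 = 2.8777 mg

D_rectal = 2.88 mg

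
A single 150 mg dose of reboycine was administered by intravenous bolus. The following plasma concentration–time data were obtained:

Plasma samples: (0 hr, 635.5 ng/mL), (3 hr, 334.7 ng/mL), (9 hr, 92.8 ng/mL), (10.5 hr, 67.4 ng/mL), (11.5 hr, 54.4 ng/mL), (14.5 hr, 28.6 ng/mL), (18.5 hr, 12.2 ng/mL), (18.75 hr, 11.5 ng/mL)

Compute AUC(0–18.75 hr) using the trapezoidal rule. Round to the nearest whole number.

AUC = 3128 ng/mL·hr

Trapezoidal AUC_0→18.75:
  [0→3]: (635.5+334.7)/2 × 3 = 1455.3
  [3→9]: (334.7+92.8)/2 × 6 = 1282.5
  [9→10.5]: (92.8+67.4)/2 × 1.5 = 120.15
  [10.5→11.5]: (67.4+54.4)/2 × 1 = 60.9
  [11.5→14.5]: (54.4+28.6)/2 × 3 = 124.5
  [14.5→18.5]: (28.6+12.2)/2 × 4 = 81.6
  [18.5→18.75]: (12.2+11.5)/2 × 0.25 = 2.9625
  Sum = 3127.9125 ng/mL·hr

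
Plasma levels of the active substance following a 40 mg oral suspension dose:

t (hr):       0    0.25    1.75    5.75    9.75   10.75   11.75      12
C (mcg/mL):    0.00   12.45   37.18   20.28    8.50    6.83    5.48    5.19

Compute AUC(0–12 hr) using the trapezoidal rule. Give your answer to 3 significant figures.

AUC = 226 mcg/mL·hr

Trapezoidal AUC_0→12:
  [0→0.25]: (0.00+12.45)/2 × 0.25 = 1.55625
  [0.25→1.75]: (12.45+37.18)/2 × 1.5 = 37.2225
  [1.75→5.75]: (37.18+20.28)/2 × 4 = 114.92
  [5.75→9.75]: (20.28+8.50)/2 × 4 = 57.56
  [9.75→10.75]: (8.50+6.83)/2 × 1 = 7.665
  [10.75→11.75]: (6.83+5.48)/2 × 1 = 6.155
  [11.75→12]: (5.48+5.19)/2 × 0.25 = 1.33375
  Sum = 226.4125 mcg/mL·hr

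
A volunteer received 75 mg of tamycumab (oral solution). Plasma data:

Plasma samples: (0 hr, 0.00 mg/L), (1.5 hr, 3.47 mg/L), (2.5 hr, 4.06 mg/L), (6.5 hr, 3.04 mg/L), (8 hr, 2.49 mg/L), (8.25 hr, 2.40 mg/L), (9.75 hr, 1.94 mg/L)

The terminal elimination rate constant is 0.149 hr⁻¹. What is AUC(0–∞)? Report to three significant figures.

AUC = 41.6 mg/L·hr

Trapezoidal AUC_0→9.75:
  [0→1.5]: (0.00+3.47)/2 × 1.5 = 2.6025
  [1.5→2.5]: (3.47+4.06)/2 × 1 = 3.765
  [2.5→6.5]: (4.06+3.04)/2 × 4 = 14.2
  [6.5→8]: (3.04+2.49)/2 × 1.5 = 4.1475
  [8→8.25]: (2.49+2.40)/2 × 0.25 = 0.61125
  [8.25→9.75]: (2.40+1.94)/2 × 1.5 = 3.255
  Sum = 28.58125 mg/L·hr
Extrapolated tail: C_last / k_e = 1.94 / 0.149 = 13.020
AUC_0→∞ = 28.58125 + 13.020 = 41.60125 mg/L·hr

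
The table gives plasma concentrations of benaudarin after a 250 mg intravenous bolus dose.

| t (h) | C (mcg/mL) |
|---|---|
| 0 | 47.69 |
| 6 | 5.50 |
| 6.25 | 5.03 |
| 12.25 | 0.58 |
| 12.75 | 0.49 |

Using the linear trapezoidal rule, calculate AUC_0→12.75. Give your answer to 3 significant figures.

AUC = 178 mcg/mL·h

Trapezoidal AUC_0→12.75:
  [0→6]: (47.69+5.50)/2 × 6 = 159.57
  [6→6.25]: (5.50+5.03)/2 × 0.25 = 1.31625
  [6.25→12.25]: (5.03+0.58)/2 × 6 = 16.83
  [12.25→12.75]: (0.58+0.49)/2 × 0.5 = 0.2675
  Sum = 177.98375 mcg/mL·h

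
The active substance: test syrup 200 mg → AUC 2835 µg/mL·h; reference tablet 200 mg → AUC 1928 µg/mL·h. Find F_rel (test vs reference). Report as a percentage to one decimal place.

F_rel = (AUC_test/D_test) / (AUC_ref/D_ref)
      = (2835/200) / (1928/200)
      = 14.175 / 9.64 = 1.4704 = 147.04%

F_rel = 147.0%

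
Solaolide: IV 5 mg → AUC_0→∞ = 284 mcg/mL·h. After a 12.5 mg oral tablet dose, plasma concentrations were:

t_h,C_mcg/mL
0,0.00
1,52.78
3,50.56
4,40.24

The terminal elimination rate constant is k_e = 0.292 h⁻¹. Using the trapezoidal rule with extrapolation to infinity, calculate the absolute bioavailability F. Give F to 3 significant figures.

Trapezoidal AUC_0→4 (oral tablet):
  [0→1]: (0.00+52.78)/2 × 1 = 26.39
  [1→3]: (52.78+50.56)/2 × 2 = 103.34
  [3→4]: (50.56+40.24)/2 × 1 = 45.4
  Sum = 175.13 mcg/mL·h
Tail: C_last/k_e = 40.24/0.292 = 137.808
AUC_0→∞ (oral tablet) = 175.13 + 137.808 = 312.938 mcg/mL·h
F = (AUC_ev/D_ev)/(AUC_iv/D_iv) = (312.938/12.5)/(284/5) = 25.03504/56.8 = 0.4408

F = 0.441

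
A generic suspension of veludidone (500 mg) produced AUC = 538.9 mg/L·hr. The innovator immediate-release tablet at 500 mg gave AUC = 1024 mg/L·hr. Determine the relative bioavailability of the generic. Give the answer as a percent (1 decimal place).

F_rel = (AUC_test/D_test) / (AUC_ref/D_ref)
      = (538.9/500) / (1024/500)
      = 1.0778 / 2.048 = 0.5263 = 52.63%

F_rel = 52.6%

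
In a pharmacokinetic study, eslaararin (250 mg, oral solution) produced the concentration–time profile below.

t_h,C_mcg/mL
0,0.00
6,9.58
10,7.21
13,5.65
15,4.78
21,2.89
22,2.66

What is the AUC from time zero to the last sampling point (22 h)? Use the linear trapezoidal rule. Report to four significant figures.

AUC = 117.8 mcg/mL·h

Trapezoidal AUC_0→22:
  [0→6]: (0.00+9.58)/2 × 6 = 28.74
  [6→10]: (9.58+7.21)/2 × 4 = 33.58
  [10→13]: (7.21+5.65)/2 × 3 = 19.29
  [13→15]: (5.65+4.78)/2 × 2 = 10.43
  [15→21]: (4.78+2.89)/2 × 6 = 23.01
  [21→22]: (2.89+2.66)/2 × 1 = 2.775
  Sum = 117.825 mcg/mL·h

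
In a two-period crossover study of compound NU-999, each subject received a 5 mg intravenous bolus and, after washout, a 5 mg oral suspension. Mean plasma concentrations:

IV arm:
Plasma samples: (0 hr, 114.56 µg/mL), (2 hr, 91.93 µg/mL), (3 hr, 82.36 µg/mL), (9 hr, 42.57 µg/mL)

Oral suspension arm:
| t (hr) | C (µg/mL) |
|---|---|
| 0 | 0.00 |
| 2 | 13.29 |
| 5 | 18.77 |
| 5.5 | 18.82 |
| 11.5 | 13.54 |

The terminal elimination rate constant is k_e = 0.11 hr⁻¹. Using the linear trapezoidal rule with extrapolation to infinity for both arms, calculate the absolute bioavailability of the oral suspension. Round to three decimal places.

Trapezoidal AUC_0→9 (IV):
  [0→2]: (114.56+91.93)/2 × 2 = 206.49
  [2→3]: (91.93+82.36)/2 × 1 = 87.145
  [3→9]: (82.36+42.57)/2 × 6 = 374.79
  Sum = 668.425 µg/mL·hr
IV tail: 42.57/0.11 = 387.000; AUC_iv,0→∞ = 668.425 + 387.000 = 1055.425 µg/mL·hr
Trapezoidal AUC_0→11.5 (oral suspension):
  [0→2]: (0.00+13.29)/2 × 2 = 13.29
  [2→5]: (13.29+18.77)/2 × 3 = 48.09
  [5→5.5]: (18.77+18.82)/2 × 0.5 = 9.3975
  [5.5→11.5]: (18.82+13.54)/2 × 6 = 97.08
  Sum = 167.8575 µg/mL·hr
oral suspension tail: 13.54/0.11 = 123.091; AUC_ev,0→∞ = 167.8575 + 123.091 = 290.9485 µg/mL·hr
F = (AUC_ev/D_ev)/(AUC_iv/D_iv) = (290.9485/5)/(1055.425/5) = 58.1897/211.085 = 0.2757

F = 0.276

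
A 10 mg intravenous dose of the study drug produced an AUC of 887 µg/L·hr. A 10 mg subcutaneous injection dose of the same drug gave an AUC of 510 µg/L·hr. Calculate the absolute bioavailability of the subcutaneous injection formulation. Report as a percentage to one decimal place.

F = 57.5%

F = (AUC_ev / D_ev) / (AUC_iv / D_iv)
  = (510/10) / (887/10)
  = 51 / 88.7 = 0.5750
  = 57.50%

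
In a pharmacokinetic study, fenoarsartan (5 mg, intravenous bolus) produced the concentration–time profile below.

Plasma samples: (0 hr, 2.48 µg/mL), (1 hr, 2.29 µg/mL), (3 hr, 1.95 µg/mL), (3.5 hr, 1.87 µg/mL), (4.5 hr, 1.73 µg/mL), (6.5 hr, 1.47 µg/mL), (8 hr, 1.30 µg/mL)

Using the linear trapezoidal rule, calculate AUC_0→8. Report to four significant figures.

AUC = 14.66 µg/mL·hr

Trapezoidal AUC_0→8:
  [0→1]: (2.48+2.29)/2 × 1 = 2.385
  [1→3]: (2.29+1.95)/2 × 2 = 4.24
  [3→3.5]: (1.95+1.87)/2 × 0.5 = 0.955
  [3.5→4.5]: (1.87+1.73)/2 × 1 = 1.8
  [4.5→6.5]: (1.73+1.47)/2 × 2 = 3.2
  [6.5→8]: (1.47+1.30)/2 × 1.5 = 2.0775
  Sum = 14.6575 µg/mL·hr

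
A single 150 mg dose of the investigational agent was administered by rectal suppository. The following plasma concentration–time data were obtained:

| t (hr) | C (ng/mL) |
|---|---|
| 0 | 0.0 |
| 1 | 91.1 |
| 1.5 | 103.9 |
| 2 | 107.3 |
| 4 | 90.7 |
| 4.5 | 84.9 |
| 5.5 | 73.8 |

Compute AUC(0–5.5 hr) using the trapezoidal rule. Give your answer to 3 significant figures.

AUC = 468 ng/mL·hr

Trapezoidal AUC_0→5.5:
  [0→1]: (0.0+91.1)/2 × 1 = 45.55
  [1→1.5]: (91.1+103.9)/2 × 0.5 = 48.75
  [1.5→2]: (103.9+107.3)/2 × 0.5 = 52.8
  [2→4]: (107.3+90.7)/2 × 2 = 198.0
  [4→4.5]: (90.7+84.9)/2 × 0.5 = 43.9
  [4.5→5.5]: (84.9+73.8)/2 × 1 = 79.35
  Sum = 468.35 ng/mL·hr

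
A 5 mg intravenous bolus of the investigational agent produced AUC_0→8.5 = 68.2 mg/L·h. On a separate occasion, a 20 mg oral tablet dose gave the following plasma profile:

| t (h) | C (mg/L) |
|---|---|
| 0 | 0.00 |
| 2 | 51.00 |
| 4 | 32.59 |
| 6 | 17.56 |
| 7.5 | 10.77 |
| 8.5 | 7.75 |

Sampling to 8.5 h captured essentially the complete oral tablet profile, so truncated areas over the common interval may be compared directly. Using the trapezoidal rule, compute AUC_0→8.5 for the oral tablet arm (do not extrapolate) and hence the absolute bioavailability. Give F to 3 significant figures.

F = 0.789

Trapezoidal AUC_0→8.5 (oral tablet):
  [0→2]: (0.00+51.00)/2 × 2 = 51.0
  [2→4]: (51.00+32.59)/2 × 2 = 83.59
  [4→6]: (32.59+17.56)/2 × 2 = 50.15
  [6→7.5]: (17.56+10.77)/2 × 1.5 = 21.2475
  [7.5→8.5]: (10.77+7.75)/2 × 1 = 9.26
  Sum = 215.2475 mg/L·h
F = (AUC_ev/D_ev)/(AUC_iv/D_iv) = (215.2475/20)/(68.2/5) = 10.762375/13.64 = 0.7890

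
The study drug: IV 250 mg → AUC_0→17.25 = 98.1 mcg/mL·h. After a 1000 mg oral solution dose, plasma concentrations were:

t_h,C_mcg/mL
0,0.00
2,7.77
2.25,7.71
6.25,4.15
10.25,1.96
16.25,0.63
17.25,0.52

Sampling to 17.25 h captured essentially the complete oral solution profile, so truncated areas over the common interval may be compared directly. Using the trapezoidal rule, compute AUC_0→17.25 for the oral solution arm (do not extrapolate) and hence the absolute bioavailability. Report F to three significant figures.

Trapezoidal AUC_0→17.25 (oral solution):
  [0→2]: (0.00+7.77)/2 × 2 = 7.77
  [2→2.25]: (7.77+7.71)/2 × 0.25 = 1.935
  [2.25→6.25]: (7.71+4.15)/2 × 4 = 23.72
  [6.25→10.25]: (4.15+1.96)/2 × 4 = 12.22
  [10.25→16.25]: (1.96+0.63)/2 × 6 = 7.77
  [16.25→17.25]: (0.63+0.52)/2 × 1 = 0.575
  Sum = 53.99 mcg/mL·h
F = (AUC_ev/D_ev)/(AUC_iv/D_iv) = (53.99/1000)/(98.1/250) = 0.05399/0.3924 = 0.1376

F = 0.138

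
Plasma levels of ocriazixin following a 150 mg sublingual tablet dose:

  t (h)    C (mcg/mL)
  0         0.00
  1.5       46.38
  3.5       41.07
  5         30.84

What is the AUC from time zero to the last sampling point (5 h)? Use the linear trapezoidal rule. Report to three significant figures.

Trapezoidal AUC_0→5:
  [0→1.5]: (0.00+46.38)/2 × 1.5 = 34.785
  [1.5→3.5]: (46.38+41.07)/2 × 2 = 87.45
  [3.5→5]: (41.07+30.84)/2 × 1.5 = 53.9325
  Sum = 176.1675 mcg/mL·h

AUC = 176 mcg/mL·h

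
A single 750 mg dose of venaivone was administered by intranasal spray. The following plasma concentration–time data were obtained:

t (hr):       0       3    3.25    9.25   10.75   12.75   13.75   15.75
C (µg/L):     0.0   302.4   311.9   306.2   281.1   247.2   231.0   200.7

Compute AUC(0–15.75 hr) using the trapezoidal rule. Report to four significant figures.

Trapezoidal AUC_0→15.75:
  [0→3]: (0.0+302.4)/2 × 3 = 453.6
  [3→3.25]: (302.4+311.9)/2 × 0.25 = 76.7875
  [3.25→9.25]: (311.9+306.2)/2 × 6 = 1854.3
  [9.25→10.75]: (306.2+281.1)/2 × 1.5 = 440.475
  [10.75→12.75]: (281.1+247.2)/2 × 2 = 528.3
  [12.75→13.75]: (247.2+231.0)/2 × 1 = 239.1
  [13.75→15.75]: (231.0+200.7)/2 × 2 = 431.7
  Sum = 4024.2625 µg/L·hr

AUC = 4024 µg/L·hr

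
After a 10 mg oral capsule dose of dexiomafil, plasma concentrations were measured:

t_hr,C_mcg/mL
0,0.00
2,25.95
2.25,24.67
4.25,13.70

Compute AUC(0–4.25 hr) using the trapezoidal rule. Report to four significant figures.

Trapezoidal AUC_0→4.25:
  [0→2]: (0.00+25.95)/2 × 2 = 25.95
  [2→2.25]: (25.95+24.67)/2 × 0.25 = 6.3275
  [2.25→4.25]: (24.67+13.70)/2 × 2 = 38.37
  Sum = 70.6475 mcg/mL·hr

AUC = 70.65 mcg/mL·hr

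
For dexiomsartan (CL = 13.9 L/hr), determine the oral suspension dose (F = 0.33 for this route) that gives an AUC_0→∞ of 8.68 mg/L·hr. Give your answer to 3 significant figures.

Dose = CL × AUC_0→∞ / F
     = 13.9 × 8.68 / 0.33 = 365.612 mg

Dose = 366 mg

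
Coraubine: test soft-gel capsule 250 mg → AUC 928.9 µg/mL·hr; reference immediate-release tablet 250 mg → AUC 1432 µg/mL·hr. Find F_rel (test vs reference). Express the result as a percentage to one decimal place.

F_rel = 64.9%

F_rel = (AUC_test/D_test) / (AUC_ref/D_ref)
      = (928.9/250) / (1432/250)
      = 3.7156 / 5.728 = 0.6487 = 64.87%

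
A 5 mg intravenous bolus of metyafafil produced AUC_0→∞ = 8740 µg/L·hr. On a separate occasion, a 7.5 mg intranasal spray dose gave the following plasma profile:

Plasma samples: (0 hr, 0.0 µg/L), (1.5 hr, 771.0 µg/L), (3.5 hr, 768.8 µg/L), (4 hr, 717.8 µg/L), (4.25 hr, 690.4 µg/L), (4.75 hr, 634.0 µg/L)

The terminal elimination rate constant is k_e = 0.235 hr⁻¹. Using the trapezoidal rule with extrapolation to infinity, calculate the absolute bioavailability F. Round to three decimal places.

Trapezoidal AUC_0→4.75 (intranasal spray):
  [0→1.5]: (0.0+771.0)/2 × 1.5 = 578.25
  [1.5→3.5]: (771.0+768.8)/2 × 2 = 1539.8
  [3.5→4]: (768.8+717.8)/2 × 0.5 = 371.65
  [4→4.25]: (717.8+690.4)/2 × 0.25 = 176.025
  [4.25→4.75]: (690.4+634.0)/2 × 0.5 = 331.1
  Sum = 2996.825 µg/L·hr
Tail: C_last/k_e = 634.0/0.235 = 2697.872
AUC_0→∞ (intranasal spray) = 2996.825 + 2697.872 = 5694.697 µg/L·hr
F = (AUC_ev/D_ev)/(AUC_iv/D_iv) = (5694.697/7.5)/(8740/5) = 759.293/1748 = 0.4344

F = 0.434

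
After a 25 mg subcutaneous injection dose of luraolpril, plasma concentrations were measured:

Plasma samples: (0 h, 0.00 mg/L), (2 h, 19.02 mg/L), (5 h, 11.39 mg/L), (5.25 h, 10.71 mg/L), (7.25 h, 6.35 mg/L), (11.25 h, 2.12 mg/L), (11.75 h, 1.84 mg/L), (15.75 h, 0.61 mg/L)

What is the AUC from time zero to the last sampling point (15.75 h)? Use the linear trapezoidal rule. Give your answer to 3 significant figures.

AUC = 107 mg/L·h

Trapezoidal AUC_0→15.75:
  [0→2]: (0.00+19.02)/2 × 2 = 19.02
  [2→5]: (19.02+11.39)/2 × 3 = 45.615
  [5→5.25]: (11.39+10.71)/2 × 0.25 = 2.7625
  [5.25→7.25]: (10.71+6.35)/2 × 2 = 17.06
  [7.25→11.25]: (6.35+2.12)/2 × 4 = 16.94
  [11.25→11.75]: (2.12+1.84)/2 × 0.5 = 0.99
  [11.75→15.75]: (1.84+0.61)/2 × 4 = 4.9
  Sum = 107.2875 mg/L·h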